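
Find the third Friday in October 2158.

October 1, 2158 is a Sunday.
The first Friday is therefore October 6 (5 days later).
The third Friday is 6 + 2×7 = October 20.

October 20, 2158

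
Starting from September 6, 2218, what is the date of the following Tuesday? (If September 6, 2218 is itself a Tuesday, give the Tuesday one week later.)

September 8, 2218

Sep 6, 2218 is a Sunday.
From Sunday to the next Tuesday is 2 days.
Sep 6, 2218 + 2 = Sep 8, 2218.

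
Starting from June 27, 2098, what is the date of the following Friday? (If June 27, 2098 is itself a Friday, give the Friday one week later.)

Jun 27, 2098 is a Friday.
From Friday to the next Friday is 7 days.
Jun 27, 2098 + 7 = Jul 4, 2098.

July 4, 2098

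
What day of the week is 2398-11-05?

Thursday

Doomsday rule: the anchor day for the 2300s is Wednesday. For year 98: 98÷12 = 8 r 2, and 2÷4 = 0, so 8+2+0 = 10.
Wednesday + 10 ≡ Saturday — that's 2398's doomsday.
In November the doomsday date is Nov 7.
Nov 5 is 2 days before Nov 7; 2 mod 7 = 2, so Saturday − 2 = Thursday.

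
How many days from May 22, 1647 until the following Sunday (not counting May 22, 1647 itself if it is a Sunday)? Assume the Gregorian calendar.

4

May 22, 1647 is a Wednesday.
From Wednesday to the next Sunday is 4 days.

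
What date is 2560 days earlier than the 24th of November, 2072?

November 21, 2065

−366 (one year; includes Feb 29, 2072) → Nov 24, 2071 (2194 left).
−365 (one year) → Nov 24, 2070 (1829 left).
−365 (one year) → Nov 24, 2069 (1464 left).
−365 (one year) → Nov 24, 2068 (1099 left).
−366 (one year; includes Feb 29, 2068) → Nov 24, 2067 (733 left).
−365 (one year) → Nov 24, 2066 (368 left).
−24 → Oct 31, 2066 (end of Oct, 31 days; 344 left).
−31 → Sep 30, 2066 (end of Sep, 30 days; 313 left).
−30 → Aug 31, 2066 (end of Aug, 31 days; 283 left).
−31 → Jul 31, 2066 (end of Jul, 31 days; 252 left).
−31 → Jun 30, 2066 (end of Jun, 30 days; 221 left).
−30 → May 31, 2066 (end of May, 31 days; 191 left).
−31 → Apr 30, 2066 (end of Apr, 30 days; 160 left).
−30 → Mar 31, 2066 (end of Mar, 31 days; 130 left).
−31 → Feb 28, 2066 (end of Feb, 28 days; 99 left).
−28 → Jan 31, 2066 (end of Jan, 31 days; 71 left).
−31 → Dec 31, 2065 (end of Dec, 31 days; 40 left).
−31 → Nov 30, 2065 (end of Nov, 30 days; 9 left).
−9 → Nov 21, 2065.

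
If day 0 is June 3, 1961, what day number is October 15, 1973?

4517

Jun 3, 1961 → Jun 3, 1962: 365 days.
Jun 3, 1962 → Jun 3, 1963: 365 days.
Jun 3, 1963 → Jun 3, 1964: 366 days (Feb 29, 1964 is in that span).
Jun 3, 1964 → Jun 3, 1965: 365 days.
Jun 3, 1965 → Jun 3, 1966: 365 days.
Jun 3, 1966 → Jun 3, 1967: 365 days.
Jun 3, 1967 → Jun 3, 1968: 366 days (Feb 29, 1968 is in that span).
Jun 3, 1968 → Jun 3, 1969: 365 days.
Jun 3, 1969 → Jun 3, 1970: 365 days.
Jun 3, 1970 → Jun 3, 1971: 365 days.
Jun 3, 1971 → Jun 3, 1972: 366 days (Feb 29, 1972 is in that span).
Jun 3, 1972 → Jun 3, 1973: 365 days.
Jun 3, 1973 → Jul 3, 1973: 30 days (June has 30).
Jul 3, 1973 → Aug 3, 1973: 31 days (July has 31).
Aug 3, 1973 → Sep 3, 1973: 31 days (August has 31).
Sep 3, 1973 → Oct 3, 1973: 30 days (September has 30).
Oct 3, 1973 → Oct 15, 1973: 12 days.
Total: 4517 days.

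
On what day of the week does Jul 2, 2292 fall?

Doomsday rule: the anchor day for the 2200s is Friday. For year 92: 92÷12 = 7 r 8, and 8÷4 = 2, so 7+8+2 = 17.
Friday + 17 ≡ Monday — that's 2292's doomsday.
In July the doomsday date is Jul 11.
Jul 2 is 9 days before Jul 11; 9 mod 7 = 2, so Monday − 2 = Saturday.

Saturday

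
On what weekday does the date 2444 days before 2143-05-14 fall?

May 14, 2143 is a Tuesday.
2444 mod 7 = 1, so 2444 days before a Tuesday is Tuesday − 1 = Monday.

Monday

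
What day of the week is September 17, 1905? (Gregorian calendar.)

Sunday

Doomsday rule: the anchor day for the 1900s is Wednesday. For year 05: 5÷12 = 0 r 5, and 5÷4 = 1, so 0+5+1 = 6.
Wednesday + 6 ≡ Tuesday — that's 1905's doomsday.
In September the doomsday date is Sep 5.
Sep 17 is 12 days after Sep 5; 12 mod 7 = 5, so Tuesday + 5 = Sunday.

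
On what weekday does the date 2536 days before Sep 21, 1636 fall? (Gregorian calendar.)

First find the weekday of Sep 21, 1636. Doomsday rule: the anchor day for the 1600s is Tuesday. For year 36: 36÷12 = 3 r 0, and 0÷4 = 0, so 3+0+0 = 3.
Tuesday + 3 ≡ Friday — that's 1636's doomsday.
In September the doomsday date is Sep 5.
Sep 21 is 16 days after Sep 5; 16 mod 7 = 2, so Friday + 2 = Sunday.
2536 mod 7 = 2, so 2536 days before a Sunday is Sunday − 2 = Friday.

Friday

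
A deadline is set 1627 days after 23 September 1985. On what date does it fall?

+365 (one year) → Sep 23, 1986 (1262 left).
+365 (one year) → Sep 23, 1987 (897 left).
+366 (one year; includes Feb 29, 1988) → Sep 23, 1988 (531 left).
+365 (one year) → Sep 23, 1989 (166 left).
Sep has 30 days: +8 → Oct 1, 1989 (158 left).
Oct has 31 days: +31 → Nov 1, 1989 (127 left).
Nov has 30 days: +30 → Dec 1, 1989 (97 left).
Dec has 31 days: +31 → Jan 1, 1990 (66 left).
Jan has 31 days: +31 → Feb 1, 1990 (35 left).
Feb has 28 days: +28 → Mar 1, 1990 (7 left).
+7 → Mar 8, 1990.

March 8, 1990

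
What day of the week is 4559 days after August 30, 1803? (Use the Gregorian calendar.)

Thursday

Aug 30, 1803 is a Tuesday.
4559 mod 7 = 2, so 4559 days after a Tuesday is Tuesday + 2 = Thursday.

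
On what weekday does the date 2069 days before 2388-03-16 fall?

Saturday

Mar 16, 2388 is a Wednesday.
2069 mod 7 = 4, so 2069 days before a Wednesday is Wednesday − 4 = Saturday.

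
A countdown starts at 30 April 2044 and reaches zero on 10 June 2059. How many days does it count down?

5519

Apr 30, 2044 → Apr 30, 2045: 365 days.
Apr 30, 2045 → Apr 30, 2046: 365 days.
Apr 30, 2046 → Apr 30, 2047: 365 days.
Apr 30, 2047 → Apr 30, 2048: 366 days (Feb 29, 2048 is in that span).
Apr 30, 2048 → Apr 30, 2049: 365 days.
Apr 30, 2049 → Apr 30, 2050: 365 days.
Apr 30, 2050 → Apr 30, 2051: 365 days.
Apr 30, 2051 → Apr 30, 2052: 366 days (Feb 29, 2052 is in that span).
Apr 30, 2052 → Apr 30, 2053: 365 days.
Apr 30, 2053 → Apr 30, 2054: 365 days.
Apr 30, 2054 → Apr 30, 2055: 365 days.
Apr 30, 2055 → Apr 30, 2056: 366 days (Feb 29, 2056 is in that span).
Apr 30, 2056 → Apr 30, 2057: 365 days.
Apr 30, 2057 → Apr 30, 2058: 365 days.
Apr 30, 2058 → Apr 30, 2059: 365 days.
Apr 30, 2059 → May 30, 2059: 30 days (April has 30).
May 30, 2059 → Jun 10, 2059: 11 days.
Total: 5519 days.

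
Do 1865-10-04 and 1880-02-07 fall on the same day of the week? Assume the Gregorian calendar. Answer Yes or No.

From Oct 4, 1865 to Feb 7, 1880 is 5239 days.
5239 mod 7 = 3, so they are different weekdays.
(Oct 4, 1865 is a Wednesday; Feb 7, 1880 is a Saturday.)

No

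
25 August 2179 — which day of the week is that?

Wednesday

Doomsday rule: the anchor day for the 2100s is Sunday. For year 79: 79÷12 = 6 r 7, and 7÷4 = 1, so 6+7+1 = 14.
Sunday + 14 ≡ Sunday — that's 2179's doomsday.
In August the doomsday date is Aug 8.
Aug 25 is 17 days after Aug 8; 17 mod 7 = 3, so Sunday + 3 = Wednesday.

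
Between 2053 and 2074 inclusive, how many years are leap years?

5

Multiples of 4 in [2053,2074]: 5.
Of those, multiples of 100: 0 (not leap unless ÷400).
Multiples of 400: 0.
Leap years = 5 − 0 + 0 = 5.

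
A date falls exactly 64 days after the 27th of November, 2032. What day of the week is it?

First find the weekday of Nov 27, 2032. Doomsday rule: the anchor day for the 2000s is Tuesday. For year 32: 32÷12 = 2 r 8, and 8÷4 = 2, so 2+8+2 = 12.
Tuesday + 12 ≡ Sunday — that's 2032's doomsday.
In November the doomsday date is Nov 7.
Nov 27 is 20 days after Nov 7; 20 mod 7 = 6, so Sunday + 6 = Saturday.
64 mod 7 = 1, so 64 days after a Saturday is Saturday + 1 = Sunday.

Sunday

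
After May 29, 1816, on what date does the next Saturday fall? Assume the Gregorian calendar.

June 1, 1816

May 29, 1816 is a Wednesday.
From Wednesday to the next Saturday is 3 days.
May 29, 1816 + 3 = Jun 1, 1816.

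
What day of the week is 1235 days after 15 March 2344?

First find the weekday of Mar 15, 2344. Doomsday rule: the anchor day for the 2300s is Wednesday. For year 44: 44÷12 = 3 r 8, and 8÷4 = 2, so 3+8+2 = 13.
Wednesday + 13 ≡ Tuesday — that's 2344's doomsday.
In March the doomsday date is Mar 14.
Mar 15 is 1 day after Mar 14; 1 mod 7 = 1, so Tuesday + 1 = Wednesday.
1235 mod 7 = 3, so 1235 days after a Wednesday is Wednesday + 3 = Saturday.

Saturday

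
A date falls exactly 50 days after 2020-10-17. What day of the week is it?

Sunday

First find the weekday of Oct 17, 2020. Doomsday rule: the anchor day for the 2000s is Tuesday. For year 20: 20÷12 = 1 r 8, and 8÷4 = 2, so 1+8+2 = 11.
Tuesday + 11 ≡ Saturday — that's 2020's doomsday.
In October the doomsday date is Oct 10.
Oct 17 is 7 days after Oct 10; 7 mod 7 = 0, so Saturday + 0 = Saturday.
50 mod 7 = 1, so 50 days after a Saturday is Saturday + 1 = Sunday.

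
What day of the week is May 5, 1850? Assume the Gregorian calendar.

Doomsday rule: the anchor day for the 1800s is Friday. For year 50: 50÷12 = 4 r 2, and 2÷4 = 0, so 4+2+0 = 6.
Friday + 6 ≡ Thursday — that's 1850's doomsday.
In May the doomsday date is May 9.
May 5 is 4 days before May 9; 4 mod 7 = 4, so Thursday − 4 = Sunday.

Sunday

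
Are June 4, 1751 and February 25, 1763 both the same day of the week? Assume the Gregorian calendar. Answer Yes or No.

From Jun 4, 1751 to Feb 25, 1763 is 4284 days.
4284 mod 7 = 0, so they are the same weekday.
(Jun 4, 1751 is a Friday; Feb 25, 1763 is a Friday.)

Yes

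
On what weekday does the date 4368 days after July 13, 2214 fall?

Wednesday

First find the weekday of Jul 13, 2214. Doomsday rule: the anchor day for the 2200s is Friday. For year 14: 14÷12 = 1 r 2, and 2÷4 = 0, so 1+2+0 = 3.
Friday + 3 ≡ Monday — that's 2214's doomsday.
In July the doomsday date is Jul 11.
Jul 13 is 2 days after Jul 11; 2 mod 7 = 2, so Monday + 2 = Wednesday.
4368 mod 7 = 0, so 4368 days after a Wednesday is Wednesday + 0 = Wednesday.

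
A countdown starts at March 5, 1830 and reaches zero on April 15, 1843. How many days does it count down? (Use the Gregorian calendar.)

4789

Mar 5, 1830 → Mar 5, 1831: 365 days.
Mar 5, 1831 → Mar 5, 1832: 366 days (Feb 29, 1832 is in that span).
Mar 5, 1832 → Mar 5, 1833: 365 days.
Mar 5, 1833 → Mar 5, 1834: 365 days.
Mar 5, 1834 → Mar 5, 1835: 365 days.
Mar 5, 1835 → Mar 5, 1836: 366 days (Feb 29, 1836 is in that span).
Mar 5, 1836 → Mar 5, 1837: 365 days.
Mar 5, 1837 → Mar 5, 1838: 365 days.
Mar 5, 1838 → Mar 5, 1839: 365 days.
Mar 5, 1839 → Mar 5, 1840: 366 days (Feb 29, 1840 is in that span).
Mar 5, 1840 → Mar 5, 1841: 365 days.
Mar 5, 1841 → Mar 5, 1842: 365 days.
Mar 5, 1842 → Mar 5, 1843: 365 days.
Mar 5, 1843 → Apr 5, 1843: 31 days (March has 31).
Apr 5, 1843 → Apr 15, 1843: 10 days.
Total: 4789 days.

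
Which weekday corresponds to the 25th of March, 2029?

Sunday

Doomsday rule: the anchor day for the 2000s is Tuesday. For year 29: 29÷12 = 2 r 5, and 5÷4 = 1, so 2+5+1 = 8.
Tuesday + 8 ≡ Wednesday — that's 2029's doomsday.
In March the doomsday date is Mar 14.
Mar 25 is 11 days after Mar 14; 11 mod 7 = 4, so Wednesday + 4 = Sunday.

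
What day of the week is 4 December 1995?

Doomsday rule: the anchor day for the 1900s is Wednesday. For year 95: 95÷12 = 7 r 11, and 11÷4 = 2, so 7+11+2 = 20.
Wednesday + 20 ≡ Tuesday — that's 1995's doomsday.
In December the doomsday date is Dec 12.
Dec 4 is 8 days before Dec 12; 8 mod 7 = 1, so Tuesday − 1 = Monday.

Monday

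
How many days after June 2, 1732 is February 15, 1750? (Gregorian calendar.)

6467

Jun 2, 1732 → Jun 2, 1733: 365 days.
Jun 2, 1733 → Jun 2, 1734: 365 days.
Jun 2, 1734 → Jun 2, 1735: 365 days.
Jun 2, 1735 → Jun 2, 1736: 366 days (Feb 29, 1736 is in that span).
Jun 2, 1736 → Jun 2, 1737: 365 days.
Jun 2, 1737 → Jun 2, 1738: 365 days.
Jun 2, 1738 → Jun 2, 1739: 365 days.
Jun 2, 1739 → Jun 2, 1740: 366 days (Feb 29, 1740 is in that span).
Jun 2, 1740 → Jun 2, 1741: 365 days.
Jun 2, 1741 → Jun 2, 1742: 365 days.
Jun 2, 1742 → Jun 2, 1743: 365 days.
Jun 2, 1743 → Jun 2, 1744: 366 days (Feb 29, 1744 is in that span).
Jun 2, 1744 → Jun 2, 1745: 365 days.
Jun 2, 1745 → Jun 2, 1746: 365 days.
Jun 2, 1746 → Jun 2, 1747: 365 days.
Jun 2, 1747 → Jun 2, 1748: 366 days (Feb 29, 1748 is in that span).
Jun 2, 1748 → Jun 2, 1749: 365 days.
Jun 2, 1749 → Jul 2, 1749: 30 days (June has 30).
Jul 2, 1749 → Aug 2, 1749: 31 days (July has 31).
Aug 2, 1749 → Sep 2, 1749: 31 days (August has 31).
Sep 2, 1749 → Oct 2, 1749: 30 days (September has 30).
Oct 2, 1749 → Nov 2, 1749: 31 days (October has 31).
Nov 2, 1749 → Dec 2, 1749: 30 days (November has 30).
Dec 2, 1749 → Jan 2, 1750: 31 days (December has 31).
Jan 2, 1750 → Feb 2, 1750: 31 days (January has 31).
Feb 2, 1750 → Feb 15, 1750: 13 days.
Total: 6467 days.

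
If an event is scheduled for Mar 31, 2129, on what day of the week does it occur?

Doomsday rule: the anchor day for the 2100s is Sunday. For year 29: 29÷12 = 2 r 5, and 5÷4 = 1, so 2+5+1 = 8.
Sunday + 8 ≡ Monday — that's 2129's doomsday.
In March the doomsday date is Mar 14.
Mar 31 is 17 days after Mar 14; 17 mod 7 = 3, so Monday + 3 = Thursday.

Thursday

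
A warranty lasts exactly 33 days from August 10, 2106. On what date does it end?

September 12, 2106

Aug has 31 days: +22 → Sep 1, 2106 (11 left).
+11 → Sep 12, 2106.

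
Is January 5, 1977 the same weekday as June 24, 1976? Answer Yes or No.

From Jun 24, 1976 to Jan 5, 1977 is 195 days.
195 mod 7 = 6, so they are different weekdays.
(Jun 24, 1976 is a Thursday; Jan 5, 1977 is a Wednesday.)

No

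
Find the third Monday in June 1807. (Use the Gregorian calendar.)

June 15, 1807

June 1, 1807 is a Monday.
The first Monday is therefore June 1 (same day).
The third Monday is 1 + 2×7 = June 15.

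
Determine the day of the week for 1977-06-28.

Tuesday

Doomsday rule: the anchor day for the 1900s is Wednesday. For year 77: 77÷12 = 6 r 5, and 5÷4 = 1, so 6+5+1 = 12.
Wednesday + 12 ≡ Monday — that's 1977's doomsday.
In June the doomsday date is Jun 6.
Jun 28 is 22 days after Jun 6; 22 mod 7 = 1, so Monday + 1 = Tuesday.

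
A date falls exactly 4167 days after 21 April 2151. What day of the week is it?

Apr 21, 2151 is a Wednesday.
4167 mod 7 = 2, so 4167 days after a Wednesday is Wednesday + 2 = Friday.

Friday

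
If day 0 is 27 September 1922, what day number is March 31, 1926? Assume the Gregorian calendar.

1281

Sep 27, 1922 → Sep 27, 1923: 365 days.
Sep 27, 1923 → Sep 27, 1924: 366 days (Feb 29, 1924 is in that span).
Sep 27, 1924 → Sep 27, 1925: 365 days.
Sep 27, 1925 → Oct 27, 1925: 30 days (September has 30).
Oct 27, 1925 → Nov 27, 1925: 31 days (October has 31).
Nov 27, 1925 → Dec 27, 1925: 30 days (November has 30).
Dec 27, 1925 → Jan 27, 1926: 31 days (December has 31).
Jan 27, 1926 → Feb 27, 1926: 31 days (January has 31).
Feb 27, 1926 → Mar 27, 1926: 28 days (February has 28).
Mar 27, 1926 → Mar 31, 1926: 4 days.
Total: 1281 days.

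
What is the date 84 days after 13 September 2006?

Sep has 30 days: +18 → Oct 1, 2006 (66 left).
Oct has 31 days: +31 → Nov 1, 2006 (35 left).
Nov has 30 days: +30 → Dec 1, 2006 (5 left).
+5 → Dec 6, 2006.

December 6, 2006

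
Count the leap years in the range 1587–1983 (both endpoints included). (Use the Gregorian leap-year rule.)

Multiples of 4 in [1587,1983]: 99.
Of those, multiples of 100: 4 (not leap unless ÷400).
Multiples of 400: 1.
Leap years = 99 − 4 + 1 = 96.

96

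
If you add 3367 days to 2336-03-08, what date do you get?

May 27, 2345

+365 (one year) → Mar 8, 2337 (3002 left).
+365 (one year) → Mar 8, 2338 (2637 left).
+365 (one year) → Mar 8, 2339 (2272 left).
+366 (one year; includes Feb 29, 2340) → Mar 8, 2340 (1906 left).
+365 (one year) → Mar 8, 2341 (1541 left).
+365 (one year) → Mar 8, 2342 (1176 left).
+365 (one year) → Mar 8, 2343 (811 left).
+366 (one year; includes Feb 29, 2344) → Mar 8, 2344 (445 left).
+365 (one year) → Mar 8, 2345 (80 left).
Mar has 31 days: +24 → Apr 1, 2345 (56 left).
Apr has 30 days: +30 → May 1, 2345 (26 left).
+26 → May 27, 2345.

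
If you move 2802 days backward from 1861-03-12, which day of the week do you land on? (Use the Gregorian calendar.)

Mar 12, 1861 is a Tuesday.
2802 mod 7 = 2, so 2802 days before a Tuesday is Tuesday − 2 = Sunday.

Sunday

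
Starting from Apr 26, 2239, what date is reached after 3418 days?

September 3, 2248

+366 (one year; includes Feb 29, 2240) → Apr 26, 2240 (3052 left).
+365 (one year) → Apr 26, 2241 (2687 left).
+365 (one year) → Apr 26, 2242 (2322 left).
+365 (one year) → Apr 26, 2243 (1957 left).
+366 (one year; includes Feb 29, 2244) → Apr 26, 2244 (1591 left).
+365 (one year) → Apr 26, 2245 (1226 left).
+365 (one year) → Apr 26, 2246 (861 left).
+365 (one year) → Apr 26, 2247 (496 left).
+366 (one year; includes Feb 29, 2248) → Apr 26, 2248 (130 left).
Apr has 30 days: +5 → May 1, 2248 (125 left).
May has 31 days: +31 → Jun 1, 2248 (94 left).
Jun has 30 days: +30 → Jul 1, 2248 (64 left).
Jul has 31 days: +31 → Aug 1, 2248 (33 left).
Aug has 31 days: +31 → Sep 1, 2248 (2 left).
+2 → Sep 3, 2248.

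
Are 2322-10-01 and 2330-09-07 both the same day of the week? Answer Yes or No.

Yes

From Oct 1, 2322 to Sep 7, 2330 is 2898 days.
2898 mod 7 = 0, so they are the same weekday.
(Oct 1, 2322 is a Sunday; Sep 7, 2330 is a Sunday.)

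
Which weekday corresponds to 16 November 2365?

Doomsday rule: the anchor day for the 2300s is Wednesday. For year 65: 65÷12 = 5 r 5, and 5÷4 = 1, so 5+5+1 = 11.
Wednesday + 11 ≡ Sunday — that's 2365's doomsday.
In November the doomsday date is Nov 7.
Nov 16 is 9 days after Nov 7; 9 mod 7 = 2, so Sunday + 2 = Tuesday.

Tuesday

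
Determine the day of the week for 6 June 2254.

Tuesday

Doomsday rule: the anchor day for the 2200s is Friday. For year 54: 54÷12 = 4 r 6, and 6÷4 = 1, so 4+6+1 = 11.
Friday + 11 ≡ Tuesday — that's 2254's doomsday.
In June the doomsday date is Jun 6.
Jun 6 is the doomsday itself: Tuesday.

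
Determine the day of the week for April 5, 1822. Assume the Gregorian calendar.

Friday

Doomsday rule: the anchor day for the 1800s is Friday. For year 22: 22÷12 = 1 r 10, and 10÷4 = 2, so 1+10+2 = 13.
Friday + 13 ≡ Thursday — that's 1822's doomsday.
In April the doomsday date is Apr 4.
Apr 5 is 1 day after Apr 4; 1 mod 7 = 1, so Thursday + 1 = Friday.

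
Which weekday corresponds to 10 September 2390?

Doomsday rule: the anchor day for the 2300s is Wednesday. For year 90: 90÷12 = 7 r 6, and 6÷4 = 1, so 7+6+1 = 14.
Wednesday + 14 ≡ Wednesday — that's 2390's doomsday.
In September the doomsday date is Sep 5.
Sep 10 is 5 days after Sep 5; 5 mod 7 = 5, so Wednesday + 5 = Monday.

Monday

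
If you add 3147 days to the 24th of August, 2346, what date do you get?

April 6, 2355

+365 (one year) → Aug 24, 2347 (2782 left).
+366 (one year; includes Feb 29, 2348) → Aug 24, 2348 (2416 left).
+365 (one year) → Aug 24, 2349 (2051 left).
+365 (one year) → Aug 24, 2350 (1686 left).
+365 (one year) → Aug 24, 2351 (1321 left).
+366 (one year; includes Feb 29, 2352) → Aug 24, 2352 (955 left).
+365 (one year) → Aug 24, 2353 (590 left).
+365 (one year) → Aug 24, 2354 (225 left).
Aug has 31 days: +8 → Sep 1, 2354 (217 left).
Sep has 30 days: +30 → Oct 1, 2354 (187 left).
Oct has 31 days: +31 → Nov 1, 2354 (156 left).
Nov has 30 days: +30 → Dec 1, 2354 (126 left).
Dec has 31 days: +31 → Jan 1, 2355 (95 left).
Jan has 31 days: +31 → Feb 1, 2355 (64 left).
Feb has 28 days: +28 → Mar 1, 2355 (36 left).
Mar has 31 days: +31 → Apr 1, 2355 (5 left).
+5 → Apr 6, 2355.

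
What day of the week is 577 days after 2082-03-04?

Saturday

First find the weekday of Mar 4, 2082. Doomsday rule: the anchor day for the 2000s is Tuesday. For year 82: 82÷12 = 6 r 10, and 10÷4 = 2, so 6+10+2 = 18.
Tuesday + 18 ≡ Saturday — that's 2082's doomsday.
In March the doomsday date is Mar 14.
Mar 4 is 10 days before Mar 14; 10 mod 7 = 3, so Saturday − 3 = Wednesday.
577 mod 7 = 3, so 577 days after a Wednesday is Wednesday + 3 = Saturday.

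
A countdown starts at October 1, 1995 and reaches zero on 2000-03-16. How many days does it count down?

Oct 1, 1995 → Oct 1, 1996: 366 days (Feb 29, 1996 is in that span).
Oct 1, 1996 → Oct 1, 1997: 365 days.
Oct 1, 1997 → Oct 1, 1998: 365 days.
Oct 1, 1998 → Oct 1, 1999: 365 days.
Oct 1, 1999 → Nov 1, 1999: 31 days (October has 31).
Nov 1, 1999 → Dec 1, 1999: 30 days (November has 30).
Dec 1, 1999 → Jan 1, 2000: 31 days (December has 31).
Jan 1, 2000 → Feb 1, 2000: 31 days (January has 31).
Feb 1, 2000 → Mar 1, 2000: 29 days (February has 29).
Mar 1, 2000 → Mar 16, 2000: 15 days.
Total: 1628 days.

1628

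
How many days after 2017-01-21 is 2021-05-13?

Jan 21, 2017 → Jan 21, 2018: 365 days.
Jan 21, 2018 → Jan 21, 2019: 365 days.
Jan 21, 2019 → Jan 21, 2020: 365 days.
Jan 21, 2020 → Jan 21, 2021: 366 days (Feb 29, 2020 is in that span).
Jan 21, 2021 → Feb 21, 2021: 31 days (January has 31).
Feb 21, 2021 → Mar 21, 2021: 28 days (February has 28).
Mar 21, 2021 → Apr 21, 2021: 31 days (March has 31).
Apr 21, 2021 → May 13, 2021: 22 days.
Total: 1573 days.

1573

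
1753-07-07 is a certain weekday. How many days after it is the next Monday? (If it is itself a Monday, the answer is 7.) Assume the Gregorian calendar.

2

Jul 7, 1753 is a Saturday.
From Saturday to the next Monday is 2 days.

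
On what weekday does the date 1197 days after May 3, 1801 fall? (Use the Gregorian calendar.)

Sunday

May 3, 1801 is a Sunday.
1197 mod 7 = 0, so 1197 days after a Sunday is Sunday + 0 = Sunday.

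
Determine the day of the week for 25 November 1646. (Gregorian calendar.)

Sunday

Doomsday rule: the anchor day for the 1600s is Tuesday. For year 46: 46÷12 = 3 r 10, and 10÷4 = 2, so 3+10+2 = 15.
Tuesday + 15 ≡ Wednesday — that's 1646's doomsday.
In November the doomsday date is Nov 7.
Nov 25 is 18 days after Nov 7; 18 mod 7 = 4, so Wednesday + 4 = Sunday.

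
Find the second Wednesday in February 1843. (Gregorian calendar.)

February 8, 1843

February 1, 1843 is a Wednesday.
The first Wednesday is therefore February 1 (same day).
The second Wednesday is 1 + 1×7 = February 8.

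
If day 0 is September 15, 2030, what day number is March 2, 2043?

Sep 15, 2030 → Sep 15, 2031: 365 days.
Sep 15, 2031 → Sep 15, 2032: 366 days (Feb 29, 2032 is in that span).
Sep 15, 2032 → Sep 15, 2033: 365 days.
Sep 15, 2033 → Sep 15, 2034: 365 days.
Sep 15, 2034 → Sep 15, 2035: 365 days.
Sep 15, 2035 → Sep 15, 2036: 366 days (Feb 29, 2036 is in that span).
Sep 15, 2036 → Sep 15, 2037: 365 days.
Sep 15, 2037 → Sep 15, 2038: 365 days.
Sep 15, 2038 → Sep 15, 2039: 365 days.
Sep 15, 2039 → Sep 15, 2040: 366 days (Feb 29, 2040 is in that span).
Sep 15, 2040 → Sep 15, 2041: 365 days.
Sep 15, 2041 → Sep 15, 2042: 365 days.
Sep 15, 2042 → Oct 15, 2042: 30 days (September has 30).
Oct 15, 2042 → Nov 15, 2042: 31 days (October has 31).
Nov 15, 2042 → Dec 15, 2042: 30 days (November has 30).
Dec 15, 2042 → Jan 15, 2043: 31 days (December has 31).
Jan 15, 2043 → Feb 15, 2043: 31 days (January has 31).
Feb 15, 2043 → Mar 2, 2043: 15 days.
Total: 4551 days.

4551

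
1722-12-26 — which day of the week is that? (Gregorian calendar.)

Saturday

Doomsday rule: the anchor day for the 1700s is Sunday. For year 22: 22÷12 = 1 r 10, and 10÷4 = 2, so 1+10+2 = 13.
Sunday + 13 ≡ Saturday — that's 1722's doomsday.
In December the doomsday date is Dec 12.
Dec 26 is 14 days after Dec 12; 14 mod 7 = 0, so Saturday + 0 = Saturday.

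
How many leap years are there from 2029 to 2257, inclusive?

55

Multiples of 4 in [2029,2257]: 57.
Of those, multiples of 100: 2 (not leap unless ÷400).
Multiples of 400: 0.
Leap years = 57 − 2 + 0 = 55.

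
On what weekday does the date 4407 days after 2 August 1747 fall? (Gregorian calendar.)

Aug 2, 1747 is a Wednesday.
4407 mod 7 = 4, so 4407 days after a Wednesday is Wednesday + 4 = Sunday.

Sunday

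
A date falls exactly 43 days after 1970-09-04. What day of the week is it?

Sep 4, 1970 is a Friday.
43 mod 7 = 1, so 43 days after a Friday is Friday + 1 = Saturday.

Saturday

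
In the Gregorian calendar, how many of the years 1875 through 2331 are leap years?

110

Multiples of 4 in [1875,2331]: 114.
Of those, multiples of 100: 5 (not leap unless ÷400).
Multiples of 400: 1.
Leap years = 114 − 5 + 1 = 110.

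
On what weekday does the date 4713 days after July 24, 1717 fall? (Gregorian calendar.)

Monday

Jul 24, 1717 is a Saturday.
4713 mod 7 = 2, so 4713 days after a Saturday is Saturday + 2 = Monday.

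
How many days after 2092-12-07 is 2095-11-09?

Dec 7, 2092 → Dec 7, 2093: 365 days.
Dec 7, 2093 → Dec 7, 2094: 365 days.
Dec 7, 2094 → Jan 7, 2095: 31 days (December has 31).
Jan 7, 2095 → Feb 7, 2095: 31 days (January has 31).
Feb 7, 2095 → Mar 7, 2095: 28 days (February has 28).
Mar 7, 2095 → Apr 7, 2095: 31 days (March has 31).
Apr 7, 2095 → May 7, 2095: 30 days (April has 30).
May 7, 2095 → Jun 7, 2095: 31 days (May has 31).
Jun 7, 2095 → Jul 7, 2095: 30 days (June has 30).
Jul 7, 2095 → Aug 7, 2095: 31 days (July has 31).
Aug 7, 2095 → Sep 7, 2095: 31 days (August has 31).
Sep 7, 2095 → Oct 7, 2095: 30 days (September has 30).
Oct 7, 2095 → Nov 7, 2095: 31 days (October has 31).
Nov 7, 2095 → Nov 9, 2095: 2 days.
Total: 1067 days.

1067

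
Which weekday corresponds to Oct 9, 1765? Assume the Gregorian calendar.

Doomsday rule: the anchor day for the 1700s is Sunday. For year 65: 65÷12 = 5 r 5, and 5÷4 = 1, so 5+5+1 = 11.
Sunday + 11 ≡ Thursday — that's 1765's doomsday.
In October the doomsday date is Oct 10.
Oct 9 is 1 day before Oct 10; 1 mod 7 = 1, so Thursday − 1 = Wednesday.

Wednesday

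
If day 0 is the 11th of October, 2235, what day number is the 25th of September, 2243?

Oct 11, 2235 → Oct 11, 2236: 366 days (Feb 29, 2236 is in that span).
Oct 11, 2236 → Oct 11, 2237: 365 days.
Oct 11, 2237 → Oct 11, 2238: 365 days.
Oct 11, 2238 → Oct 11, 2239: 365 days.
Oct 11, 2239 → Oct 11, 2240: 366 days (Feb 29, 2240 is in that span).
Oct 11, 2240 → Oct 11, 2241: 365 days.
Oct 11, 2241 → Oct 11, 2242: 365 days.
Oct 11, 2242 → Nov 11, 2242: 31 days (October has 31).
Nov 11, 2242 → Dec 11, 2242: 30 days (November has 30).
Dec 11, 2242 → Jan 11, 2243: 31 days (December has 31).
Jan 11, 2243 → Feb 11, 2243: 31 days (January has 31).
Feb 11, 2243 → Mar 11, 2243: 28 days (February has 28).
Mar 11, 2243 → Apr 11, 2243: 31 days (March has 31).
Apr 11, 2243 → May 11, 2243: 30 days (April has 30).
May 11, 2243 → Jun 11, 2243: 31 days (May has 31).
Jun 11, 2243 → Jul 11, 2243: 30 days (June has 30).
Jul 11, 2243 → Aug 11, 2243: 31 days (July has 31).
Aug 11, 2243 → Sep 11, 2243: 31 days (August has 31).
Sep 11, 2243 → Sep 25, 2243: 14 days.
Total: 2906 days.

2906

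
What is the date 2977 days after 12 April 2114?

June 6, 2122

+365 (one year) → Apr 12, 2115 (2612 left).
+366 (one year; includes Feb 29, 2116) → Apr 12, 2116 (2246 left).
+365 (one year) → Apr 12, 2117 (1881 left).
+365 (one year) → Apr 12, 2118 (1516 left).
+365 (one year) → Apr 12, 2119 (1151 left).
+366 (one year; includes Feb 29, 2120) → Apr 12, 2120 (785 left).
+365 (one year) → Apr 12, 2121 (420 left).
+365 (one year) → Apr 12, 2122 (55 left).
Apr has 30 days: +19 → May 1, 2122 (36 left).
May has 31 days: +31 → Jun 1, 2122 (5 left).
+5 → Jun 6, 2122.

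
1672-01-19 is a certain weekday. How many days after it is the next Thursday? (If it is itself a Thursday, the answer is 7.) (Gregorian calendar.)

Jan 19, 1672 is a Tuesday.
From Tuesday to the next Thursday is 2 days.

2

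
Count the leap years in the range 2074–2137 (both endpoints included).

15

Multiples of 4 in [2074,2137]: 16.
Of those, multiples of 100: 1 (not leap unless ÷400).
Multiples of 400: 0.
Leap years = 16 − 1 + 0 = 15.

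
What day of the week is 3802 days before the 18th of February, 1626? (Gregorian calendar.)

Tuesday

Feb 18, 1626 is a Wednesday.
3802 mod 7 = 1, so 3802 days before a Wednesday is Wednesday − 1 = Tuesday.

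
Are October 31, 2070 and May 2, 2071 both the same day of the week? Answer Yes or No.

From Oct 31, 2070 to May 2, 2071 is 183 days.
183 mod 7 = 1, so they are different weekdays.
(Oct 31, 2070 is a Friday; May 2, 2071 is a Saturday.)

No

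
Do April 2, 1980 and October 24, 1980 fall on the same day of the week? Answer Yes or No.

No

From Apr 2, 1980 to Oct 24, 1980 is 205 days.
205 mod 7 = 2, so they are different weekdays.
(Apr 2, 1980 is a Wednesday; Oct 24, 1980 is a Friday.)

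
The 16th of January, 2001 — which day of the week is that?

Tuesday

Doomsday rule: the anchor day for the 2000s is Tuesday. For year 01: 1÷12 = 0 r 1, and 1÷4 = 0, so 0+1+0 = 1.
Tuesday + 1 ≡ Wednesday — that's 2001's doomsday.
In January the doomsday date is Jan 3 (2001 is not a leap year).
Jan 16 is 13 days after Jan 3; 13 mod 7 = 6, so Wednesday + 6 = Tuesday.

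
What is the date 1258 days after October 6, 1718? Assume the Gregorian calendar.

+365 (one year) → Oct 6, 1719 (893 left).
+366 (one year; includes Feb 29, 1720) → Oct 6, 1720 (527 left).
+365 (one year) → Oct 6, 1721 (162 left).
Oct has 31 days: +26 → Nov 1, 1721 (136 left).
Nov has 30 days: +30 → Dec 1, 1721 (106 left).
Dec has 31 days: +31 → Jan 1, 1722 (75 left).
Jan has 31 days: +31 → Feb 1, 1722 (44 left).
Feb has 28 days: +28 → Mar 1, 1722 (16 left).
+16 → Mar 17, 1722.

March 17, 1722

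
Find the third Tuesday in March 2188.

March 1, 2188 is a Saturday.
The first Tuesday is therefore March 4 (3 days later).
The third Tuesday is 4 + 2×7 = March 18.

March 18, 2188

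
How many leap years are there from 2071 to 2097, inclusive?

7

Multiples of 4 in [2071,2097]: 7.
Of those, multiples of 100: 0 (not leap unless ÷400).
Multiples of 400: 0.
Leap years = 7 − 0 + 0 = 7.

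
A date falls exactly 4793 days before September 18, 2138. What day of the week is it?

First find the weekday of Sep 18, 2138. Doomsday rule: the anchor day for the 2100s is Sunday. For year 38: 38÷12 = 3 r 2, and 2÷4 = 0, so 3+2+0 = 5.
Sunday + 5 ≡ Friday — that's 2138's doomsday.
In September the doomsday date is Sep 5.
Sep 18 is 13 days after Sep 5; 13 mod 7 = 6, so Friday + 6 = Thursday.
4793 mod 7 = 5, so 4793 days before a Thursday is Thursday − 5 = Saturday.

Saturday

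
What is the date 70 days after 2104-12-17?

February 25, 2105

Dec has 31 days: +15 → Jan 1, 2105 (55 left).
Jan has 31 days: +31 → Feb 1, 2105 (24 left).
+24 → Feb 25, 2105.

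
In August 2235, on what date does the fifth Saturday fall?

August 29, 2235

August 1, 2235 is a Saturday.
The first Saturday is therefore August 1 (same day).
The fifth Saturday is 1 + 4×7 = August 29.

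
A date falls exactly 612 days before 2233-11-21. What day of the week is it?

First find the weekday of Nov 21, 2233. Doomsday rule: the anchor day for the 2200s is Friday. For year 33: 33÷12 = 2 r 9, and 9÷4 = 2, so 2+9+2 = 13.
Friday + 13 ≡ Thursday — that's 2233's doomsday.
In November the doomsday date is Nov 7.
Nov 21 is 14 days after Nov 7; 14 mod 7 = 0, so Thursday + 0 = Thursday.
612 mod 7 = 3, so 612 days before a Thursday is Thursday − 3 = Monday.

Monday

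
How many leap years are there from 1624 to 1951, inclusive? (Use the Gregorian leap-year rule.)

79

Multiples of 4 in [1624,1951]: 82.
Of those, multiples of 100: 3 (not leap unless ÷400).
Multiples of 400: 0.
Leap years = 82 − 3 + 0 = 79.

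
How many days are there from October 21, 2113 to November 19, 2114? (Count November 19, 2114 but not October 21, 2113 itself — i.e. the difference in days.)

394

Oct 21, 2113 → Nov 21, 2113: 31 days (October has 31).
Nov 21, 2113 → Dec 21, 2113: 30 days (November has 30).
Dec 21, 2113 → Jan 21, 2114: 31 days (December has 31).
Jan 21, 2114 → Feb 21, 2114: 31 days (January has 31).
Feb 21, 2114 → Mar 21, 2114: 28 days (February has 28).
Mar 21, 2114 → Apr 21, 2114: 31 days (March has 31).
Apr 21, 2114 → May 21, 2114: 30 days (April has 30).
May 21, 2114 → Jun 21, 2114: 31 days (May has 31).
Jun 21, 2114 → Jul 21, 2114: 30 days (June has 30).
Jul 21, 2114 → Aug 21, 2114: 31 days (July has 31).
Aug 21, 2114 → Sep 21, 2114: 31 days (August has 31).
Sep 21, 2114 → Oct 21, 2114: 30 days (September has 30).
Oct 21, 2114 → Nov 19, 2114: 29 days.
Total: 394 days.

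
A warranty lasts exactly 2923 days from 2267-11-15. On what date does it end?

+366 (one year; includes Feb 29, 2268) → Nov 15, 2268 (2557 left).
+365 (one year) → Nov 15, 2269 (2192 left).
+365 (one year) → Nov 15, 2270 (1827 left).
+365 (one year) → Nov 15, 2271 (1462 left).
+366 (one year; includes Feb 29, 2272) → Nov 15, 2272 (1096 left).
+365 (one year) → Nov 15, 2273 (731 left).
+365 (one year) → Nov 15, 2274 (366 left).
Nov has 30 days: +16 → Dec 1, 2274 (350 left).
Dec has 31 days: +31 → Jan 1, 2275 (319 left).
Jan has 31 days: +31 → Feb 1, 2275 (288 left).
Feb has 28 days: +28 → Mar 1, 2275 (260 left).
Mar has 31 days: +31 → Apr 1, 2275 (229 left).
Apr has 30 days: +30 → May 1, 2275 (199 left).
May has 31 days: +31 → Jun 1, 2275 (168 left).
Jun has 30 days: +30 → Jul 1, 2275 (138 left).
Jul has 31 days: +31 → Aug 1, 2275 (107 left).
Aug has 31 days: +31 → Sep 1, 2275 (76 left).
Sep has 30 days: +30 → Oct 1, 2275 (46 left).
Oct has 31 days: +31 → Nov 1, 2275 (15 left).
+15 → Nov 16, 2275.

November 16, 2275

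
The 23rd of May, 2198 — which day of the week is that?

Wednesday

Doomsday rule: the anchor day for the 2100s is Sunday. For year 98: 98÷12 = 8 r 2, and 2÷4 = 0, so 8+2+0 = 10.
Sunday + 10 ≡ Wednesday — that's 2198's doomsday.
In May the doomsday date is May 9.
May 23 is 14 days after May 9; 14 mod 7 = 0, so Wednesday + 0 = Wednesday.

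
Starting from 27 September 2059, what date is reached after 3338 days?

November 16, 2068

+366 (one year; includes Feb 29, 2060) → Sep 27, 2060 (2972 left).
+365 (one year) → Sep 27, 2061 (2607 left).
+365 (one year) → Sep 27, 2062 (2242 left).
+365 (one year) → Sep 27, 2063 (1877 left).
+366 (one year; includes Feb 29, 2064) → Sep 27, 2064 (1511 left).
+365 (one year) → Sep 27, 2065 (1146 left).
+365 (one year) → Sep 27, 2066 (781 left).
+365 (one year) → Sep 27, 2067 (416 left).
+366 (one year; includes Feb 29, 2068) → Sep 27, 2068 (50 left).
Sep has 30 days: +4 → Oct 1, 2068 (46 left).
Oct has 31 days: +31 → Nov 1, 2068 (15 left).
+15 → Nov 16, 2068.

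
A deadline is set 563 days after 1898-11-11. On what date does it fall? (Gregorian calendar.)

May 28, 1900

+365 (one year) → Nov 11, 1899 (198 left).
Nov has 30 days: +20 → Dec 1, 1899 (178 left).
Dec has 31 days: +31 → Jan 1, 1900 (147 left).
Jan has 31 days: +31 → Feb 1, 1900 (116 left).
Feb has 28 days: +28 → Mar 1, 1900 (88 left).
Mar has 31 days: +31 → Apr 1, 1900 (57 left).
Apr has 30 days: +30 → May 1, 1900 (27 left).
+27 → May 28, 1900.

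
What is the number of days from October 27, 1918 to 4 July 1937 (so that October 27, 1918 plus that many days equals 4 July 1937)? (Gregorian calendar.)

6825

Oct 27, 1918 → Oct 27, 1919: 365 days.
Oct 27, 1919 → Oct 27, 1920: 366 days (Feb 29, 1920 is in that span).
Oct 27, 1920 → Oct 27, 1921: 365 days.
Oct 27, 1921 → Oct 27, 1922: 365 days.
Oct 27, 1922 → Oct 27, 1923: 365 days.
Oct 27, 1923 → Oct 27, 1924: 366 days (Feb 29, 1924 is in that span).
Oct 27, 1924 → Oct 27, 1925: 365 days.
Oct 27, 1925 → Oct 27, 1926: 365 days.
Oct 27, 1926 → Oct 27, 1927: 365 days.
Oct 27, 1927 → Oct 27, 1928: 366 days (Feb 29, 1928 is in that span).
Oct 27, 1928 → Oct 27, 1929: 365 days.
Oct 27, 1929 → Oct 27, 1930: 365 days.
Oct 27, 1930 → Oct 27, 1931: 365 days.
Oct 27, 1931 → Oct 27, 1932: 366 days (Feb 29, 1932 is in that span).
Oct 27, 1932 → Oct 27, 1933: 365 days.
Oct 27, 1933 → Oct 27, 1934: 365 days.
Oct 27, 1934 → Oct 27, 1935: 365 days.
Oct 27, 1935 → Oct 27, 1936: 366 days (Feb 29, 1936 is in that span).
Oct 27, 1936 → Nov 27, 1936: 31 days (October has 31).
Nov 27, 1936 → Dec 27, 1936: 30 days (November has 30).
Dec 27, 1936 → Jan 27, 1937: 31 days (December has 31).
Jan 27, 1937 → Feb 27, 1937: 31 days (January has 31).
Feb 27, 1937 → Mar 27, 1937: 28 days (February has 28).
Mar 27, 1937 → Apr 27, 1937: 31 days (March has 31).
Apr 27, 1937 → May 27, 1937: 30 days (April has 30).
May 27, 1937 → Jun 27, 1937: 31 days (May has 31).
Jun 27, 1937 → Jul 4, 1937: 7 days.
Total: 6825 days.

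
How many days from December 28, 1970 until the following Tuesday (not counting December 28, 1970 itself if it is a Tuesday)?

Dec 28, 1970 is a Monday.
From Monday to the next Tuesday is 1 day.

1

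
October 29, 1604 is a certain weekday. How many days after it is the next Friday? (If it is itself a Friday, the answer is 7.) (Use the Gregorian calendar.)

7

Oct 29, 1604 is a Friday.
From Friday to the next Friday is 7 days.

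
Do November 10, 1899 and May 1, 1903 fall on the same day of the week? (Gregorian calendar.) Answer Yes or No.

From Nov 10, 1899 to May 1, 1903 is 1267 days.
1267 mod 7 = 0, so they are the same weekday.
(Nov 10, 1899 is a Friday; May 1, 1903 is a Friday.)

Yes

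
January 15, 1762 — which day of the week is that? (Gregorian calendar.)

Doomsday rule: the anchor day for the 1700s is Sunday. For year 62: 62÷12 = 5 r 2, and 2÷4 = 0, so 5+2+0 = 7.
Sunday + 7 ≡ Sunday — that's 1762's doomsday.
In January the doomsday date is Jan 3 (1762 is not a leap year).
Jan 15 is 12 days after Jan 3; 12 mod 7 = 5, so Sunday + 5 = Friday.

Friday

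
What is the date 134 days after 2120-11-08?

March 22, 2121

Nov has 30 days: +23 → Dec 1, 2120 (111 left).
Dec has 31 days: +31 → Jan 1, 2121 (80 left).
Jan has 31 days: +31 → Feb 1, 2121 (49 left).
Feb has 28 days: +28 → Mar 1, 2121 (21 left).
+21 → Mar 22, 2121.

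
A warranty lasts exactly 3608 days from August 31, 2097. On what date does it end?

+365 (one year) → Aug 31, 2098 (3243 left).
+365 (one year) → Aug 31, 2099 (2878 left).
+365 (one year) → Aug 31, 2100 (2513 left).
+365 (one year) → Aug 31, 2101 (2148 left).
+365 (one year) → Aug 31, 2102 (1783 left).
+365 (one year) → Aug 31, 2103 (1418 left).
+366 (one year; includes Feb 29, 2104) → Aug 31, 2104 (1052 left).
+365 (one year) → Aug 31, 2105 (687 left).
+365 (one year) → Aug 31, 2106 (322 left).
Aug has 31 days: +1 → Sep 1, 2106 (321 left).
Sep has 30 days: +30 → Oct 1, 2106 (291 left).
Oct has 31 days: +31 → Nov 1, 2106 (260 left).
Nov has 30 days: +30 → Dec 1, 2106 (230 left).
Dec has 31 days: +31 → Jan 1, 2107 (199 left).
Jan has 31 days: +31 → Feb 1, 2107 (168 left).
Feb has 28 days: +28 → Mar 1, 2107 (140 left).
Mar has 31 days: +31 → Apr 1, 2107 (109 left).
Apr has 30 days: +30 → May 1, 2107 (79 left).
May has 31 days: +31 → Jun 1, 2107 (48 left).
Jun has 30 days: +30 → Jul 1, 2107 (18 left).
+18 → Jul 19, 2107.

July 19, 2107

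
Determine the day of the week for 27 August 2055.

January 1, 2055 is a Friday.
Jan 1, 2055 → Feb 1, 2055: 31 days (January has 31).
Feb 1, 2055 → Mar 1, 2055: 28 days (February has 28).
Mar 1, 2055 → Apr 1, 2055: 31 days (March has 31).
Apr 1, 2055 → May 1, 2055: 30 days (April has 30).
May 1, 2055 → Jun 1, 2055: 31 days (May has 31).
Jun 1, 2055 → Jul 1, 2055: 30 days (June has 30).
Jul 1, 2055 → Aug 1, 2055: 31 days (July has 31).
Aug 1, 2055 → Aug 27, 2055: 26 days.
Total: 238 days.
238 mod 7 = 0, so Friday + 0 = Friday.

Friday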